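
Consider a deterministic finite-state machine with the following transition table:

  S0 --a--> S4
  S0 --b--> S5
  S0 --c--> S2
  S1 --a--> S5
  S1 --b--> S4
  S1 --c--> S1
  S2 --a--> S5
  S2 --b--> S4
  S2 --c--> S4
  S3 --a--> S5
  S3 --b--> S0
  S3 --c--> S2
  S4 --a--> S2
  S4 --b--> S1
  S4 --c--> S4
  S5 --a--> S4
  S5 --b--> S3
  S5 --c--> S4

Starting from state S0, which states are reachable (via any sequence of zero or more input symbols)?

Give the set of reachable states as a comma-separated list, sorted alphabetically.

Answer: S0, S1, S2, S3, S4, S5

Derivation:
BFS from S0:
  visit S0: S0--a-->S4 (new), S0--b-->S5 (new), S0--c-->S2 (new)
  visit S4: S4--a-->S2 (seen), S4--b-->S1 (new), S4--c-->S4 (seen)
  visit S5: S5--a-->S4 (seen), S5--b-->S3 (new), S5--c-->S4 (seen)
  visit S2: S2--a-->S5 (seen), S2--b-->S4 (seen), S2--c-->S4 (seen)
  visit S1: S1--a-->S5 (seen), S1--b-->S4 (seen), S1--c-->S1 (seen)
  visit S3: S3--a-->S5 (seen), S3--b-->S0 (seen), S3--c-->S2 (seen)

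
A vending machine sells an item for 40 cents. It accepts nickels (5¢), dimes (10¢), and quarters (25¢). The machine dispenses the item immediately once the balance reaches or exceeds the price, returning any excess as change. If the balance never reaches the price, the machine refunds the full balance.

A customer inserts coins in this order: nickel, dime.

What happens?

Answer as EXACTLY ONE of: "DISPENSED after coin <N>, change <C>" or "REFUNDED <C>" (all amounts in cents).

Answer: REFUNDED 15

Derivation:
Price: 40¢
Coin 1 (nickel, 5¢): balance = 5¢
Coin 2 (dime, 10¢): balance = 15¢
All coins inserted, balance 15¢ < price 40¢ → REFUND 15¢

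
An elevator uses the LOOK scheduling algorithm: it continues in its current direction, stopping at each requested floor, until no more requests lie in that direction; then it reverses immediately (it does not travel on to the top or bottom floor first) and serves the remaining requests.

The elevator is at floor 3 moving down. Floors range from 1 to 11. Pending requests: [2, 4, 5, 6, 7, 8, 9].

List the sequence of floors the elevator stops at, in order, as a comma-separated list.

Answer: 2, 4, 5, 6, 7, 8, 9

Derivation:
Current: 3, moving DOWN
Serve below first (descending): [2]
Then reverse, serve above (ascending): [4, 5, 6, 7, 8, 9]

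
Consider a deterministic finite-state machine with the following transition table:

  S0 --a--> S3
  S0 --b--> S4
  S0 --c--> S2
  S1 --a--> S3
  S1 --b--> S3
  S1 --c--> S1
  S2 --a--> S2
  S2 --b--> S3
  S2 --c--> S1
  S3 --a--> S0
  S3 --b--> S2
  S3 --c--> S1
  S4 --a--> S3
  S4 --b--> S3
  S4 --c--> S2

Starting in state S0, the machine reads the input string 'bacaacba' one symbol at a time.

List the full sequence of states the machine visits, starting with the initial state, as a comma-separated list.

Start: S0
  read 'b': S0 --b--> S4
  read 'a': S4 --a--> S3
  read 'c': S3 --c--> S1
  read 'a': S1 --a--> S3
  read 'a': S3 --a--> S0
  read 'c': S0 --c--> S2
  read 'b': S2 --b--> S3
  read 'a': S3 --a--> S0

Answer: S0, S4, S3, S1, S3, S0, S2, S3, S0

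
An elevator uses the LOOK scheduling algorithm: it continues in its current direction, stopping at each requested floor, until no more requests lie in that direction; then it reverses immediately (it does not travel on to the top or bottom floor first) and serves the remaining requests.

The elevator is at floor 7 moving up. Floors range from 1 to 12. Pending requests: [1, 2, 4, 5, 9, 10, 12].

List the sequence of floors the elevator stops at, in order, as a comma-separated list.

Answer: 9, 10, 12, 5, 4, 2, 1

Derivation:
Current: 7, moving UP
Serve above first (ascending): [9, 10, 12]
Then reverse, serve below (descending): [5, 4, 2, 1]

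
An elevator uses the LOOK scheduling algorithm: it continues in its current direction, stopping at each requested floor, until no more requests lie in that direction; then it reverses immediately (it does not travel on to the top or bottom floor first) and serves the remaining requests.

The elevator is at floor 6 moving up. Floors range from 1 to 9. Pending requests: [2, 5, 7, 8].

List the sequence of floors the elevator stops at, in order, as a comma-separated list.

Current: 6, moving UP
Serve above first (ascending): [7, 8]
Then reverse, serve below (descending): [5, 2]

Answer: 7, 8, 5, 2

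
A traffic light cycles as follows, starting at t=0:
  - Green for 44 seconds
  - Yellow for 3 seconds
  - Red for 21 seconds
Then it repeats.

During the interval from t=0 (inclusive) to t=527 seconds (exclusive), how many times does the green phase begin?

Answer: 8

Derivation:
Cycle = 44+3+21 = 68s
green phase starts at t = k*68 + 0 for k=0,1,2,...
Need k*68+0 < 527 → k < 7.750
k ∈ {0, ..., 7} → 8 starts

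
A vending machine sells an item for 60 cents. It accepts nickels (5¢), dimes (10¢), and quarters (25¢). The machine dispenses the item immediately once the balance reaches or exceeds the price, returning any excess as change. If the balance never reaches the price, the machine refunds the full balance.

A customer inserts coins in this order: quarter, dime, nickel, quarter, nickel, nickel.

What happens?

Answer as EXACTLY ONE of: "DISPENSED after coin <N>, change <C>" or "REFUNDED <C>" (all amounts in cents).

Answer: DISPENSED after coin 4, change 5

Derivation:
Price: 60¢
Coin 1 (quarter, 25¢): balance = 25¢
Coin 2 (dime, 10¢): balance = 35¢
Coin 3 (nickel, 5¢): balance = 40¢
Coin 4 (quarter, 25¢): balance = 65¢
  → balance >= price → DISPENSE, change = 65 - 60 = 5¢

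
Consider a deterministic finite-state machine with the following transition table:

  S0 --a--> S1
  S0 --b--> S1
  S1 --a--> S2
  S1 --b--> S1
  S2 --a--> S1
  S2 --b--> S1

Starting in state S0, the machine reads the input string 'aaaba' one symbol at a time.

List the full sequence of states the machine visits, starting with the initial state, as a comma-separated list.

Answer: S0, S1, S2, S1, S1, S2

Derivation:
Start: S0
  read 'a': S0 --a--> S1
  read 'a': S1 --a--> S2
  read 'a': S2 --a--> S1
  read 'b': S1 --b--> S1
  read 'a': S1 --a--> S2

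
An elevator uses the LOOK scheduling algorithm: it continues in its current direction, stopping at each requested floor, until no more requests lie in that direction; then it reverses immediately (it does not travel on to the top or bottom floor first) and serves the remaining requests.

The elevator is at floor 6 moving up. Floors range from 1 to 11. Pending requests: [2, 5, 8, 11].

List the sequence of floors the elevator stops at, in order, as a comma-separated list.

Answer: 8, 11, 5, 2

Derivation:
Current: 6, moving UP
Serve above first (ascending): [8, 11]
Then reverse, serve below (descending): [5, 2]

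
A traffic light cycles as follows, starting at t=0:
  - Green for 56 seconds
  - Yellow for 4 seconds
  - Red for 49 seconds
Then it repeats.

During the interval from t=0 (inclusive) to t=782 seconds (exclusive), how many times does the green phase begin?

Cycle = 56+4+49 = 109s
green phase starts at t = k*109 + 0 for k=0,1,2,...
Need k*109+0 < 782 → k < 7.174
k ∈ {0, ..., 7} → 8 starts

Answer: 8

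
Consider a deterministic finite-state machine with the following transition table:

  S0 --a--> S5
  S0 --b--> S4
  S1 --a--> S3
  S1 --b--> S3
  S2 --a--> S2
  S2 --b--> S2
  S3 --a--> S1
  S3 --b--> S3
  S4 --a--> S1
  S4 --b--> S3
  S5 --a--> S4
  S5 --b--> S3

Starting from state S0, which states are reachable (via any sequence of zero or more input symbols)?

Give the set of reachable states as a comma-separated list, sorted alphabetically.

Answer: S0, S1, S3, S4, S5

Derivation:
BFS from S0:
  visit S0: S0--a-->S5 (new), S0--b-->S4 (new)
  visit S5: S5--a-->S4 (seen), S5--b-->S3 (new)
  visit S4: S4--a-->S1 (new), S4--b-->S3 (seen)
  visit S3: S3--a-->S1 (seen), S3--b-->S3 (seen)
  visit S1: S1--a-->S3 (seen), S1--b-->S3 (seen)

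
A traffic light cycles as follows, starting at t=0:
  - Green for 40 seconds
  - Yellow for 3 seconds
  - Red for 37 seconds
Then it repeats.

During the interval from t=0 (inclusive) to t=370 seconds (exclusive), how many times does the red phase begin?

Cycle = 40+3+37 = 80s
red phase starts at t = k*80 + 43 for k=0,1,2,...
Need k*80+43 < 370 → k < 4.088
k ∈ {0, ..., 4} → 5 starts

Answer: 5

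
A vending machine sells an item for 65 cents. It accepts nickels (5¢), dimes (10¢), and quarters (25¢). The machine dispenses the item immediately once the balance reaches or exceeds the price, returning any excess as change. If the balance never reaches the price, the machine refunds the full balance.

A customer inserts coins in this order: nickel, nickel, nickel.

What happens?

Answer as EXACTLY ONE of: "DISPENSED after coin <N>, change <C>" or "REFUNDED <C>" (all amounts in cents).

Price: 65¢
Coin 1 (nickel, 5¢): balance = 5¢
Coin 2 (nickel, 5¢): balance = 10¢
Coin 3 (nickel, 5¢): balance = 15¢
All coins inserted, balance 15¢ < price 65¢ → REFUND 15¢

Answer: REFUNDED 15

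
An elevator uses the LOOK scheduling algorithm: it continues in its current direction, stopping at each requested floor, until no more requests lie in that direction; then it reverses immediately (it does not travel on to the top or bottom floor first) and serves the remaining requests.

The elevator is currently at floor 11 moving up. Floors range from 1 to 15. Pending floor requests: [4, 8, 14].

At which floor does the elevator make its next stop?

Current floor: 11, direction: up
Requests above: [14]
Requests below: [4, 8]
Moving up and requests lie above → nearest above is min([14]) = 14

Answer: 14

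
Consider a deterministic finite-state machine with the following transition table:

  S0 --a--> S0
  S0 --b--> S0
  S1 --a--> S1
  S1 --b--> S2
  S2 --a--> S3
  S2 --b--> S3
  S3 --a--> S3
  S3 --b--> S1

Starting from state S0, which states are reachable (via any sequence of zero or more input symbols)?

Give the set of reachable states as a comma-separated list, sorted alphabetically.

BFS from S0:
  visit S0: S0--a-->S0 (seen), S0--b-->S0 (seen)

Answer: S0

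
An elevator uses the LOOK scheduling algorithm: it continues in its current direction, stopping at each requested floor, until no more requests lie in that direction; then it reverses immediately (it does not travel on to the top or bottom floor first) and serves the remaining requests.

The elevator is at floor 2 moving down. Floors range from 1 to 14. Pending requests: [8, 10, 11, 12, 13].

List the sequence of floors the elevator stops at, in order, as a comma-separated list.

Answer: 8, 10, 11, 12, 13

Derivation:
Current: 2, moving DOWN
Serve below first (descending): []
Then reverse, serve above (ascending): [8, 10, 11, 12, 13]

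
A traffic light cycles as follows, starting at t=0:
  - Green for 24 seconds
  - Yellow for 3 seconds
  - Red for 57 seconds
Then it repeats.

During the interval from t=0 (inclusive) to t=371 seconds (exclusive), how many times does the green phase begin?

Cycle = 24+3+57 = 84s
green phase starts at t = k*84 + 0 for k=0,1,2,...
Need k*84+0 < 371 → k < 4.417
k ∈ {0, ..., 4} → 5 starts

Answer: 5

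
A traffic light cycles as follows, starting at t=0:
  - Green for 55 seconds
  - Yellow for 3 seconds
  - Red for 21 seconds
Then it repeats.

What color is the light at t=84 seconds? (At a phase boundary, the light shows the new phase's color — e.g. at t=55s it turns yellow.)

Answer: green

Derivation:
Cycle length = 55 + 3 + 21 = 79s
t = 84, phase_t = 84 mod 79 = 5
5 < 55 (green end) → GREEN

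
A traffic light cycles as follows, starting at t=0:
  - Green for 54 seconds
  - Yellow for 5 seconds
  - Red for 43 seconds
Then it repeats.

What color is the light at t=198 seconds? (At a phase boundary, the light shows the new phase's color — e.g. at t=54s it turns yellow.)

Answer: red

Derivation:
Cycle length = 54 + 5 + 43 = 102s
t = 198, phase_t = 198 mod 102 = 96
96 >= 59 → RED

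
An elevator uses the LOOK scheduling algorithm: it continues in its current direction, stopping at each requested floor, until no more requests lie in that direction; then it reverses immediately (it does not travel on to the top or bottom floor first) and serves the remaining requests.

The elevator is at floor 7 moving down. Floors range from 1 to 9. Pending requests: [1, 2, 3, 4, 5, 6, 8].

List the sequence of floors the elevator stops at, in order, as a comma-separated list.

Answer: 6, 5, 4, 3, 2, 1, 8

Derivation:
Current: 7, moving DOWN
Serve below first (descending): [6, 5, 4, 3, 2, 1]
Then reverse, serve above (ascending): [8]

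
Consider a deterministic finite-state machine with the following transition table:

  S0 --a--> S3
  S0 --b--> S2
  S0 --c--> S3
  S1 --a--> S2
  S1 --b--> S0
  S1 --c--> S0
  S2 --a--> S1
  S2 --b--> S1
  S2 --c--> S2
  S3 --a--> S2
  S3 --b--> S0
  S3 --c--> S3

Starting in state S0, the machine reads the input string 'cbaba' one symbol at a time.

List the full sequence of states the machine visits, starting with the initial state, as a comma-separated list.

Answer: S0, S3, S0, S3, S0, S3

Derivation:
Start: S0
  read 'c': S0 --c--> S3
  read 'b': S3 --b--> S0
  read 'a': S0 --a--> S3
  read 'b': S3 --b--> S0
  read 'a': S0 --a--> S3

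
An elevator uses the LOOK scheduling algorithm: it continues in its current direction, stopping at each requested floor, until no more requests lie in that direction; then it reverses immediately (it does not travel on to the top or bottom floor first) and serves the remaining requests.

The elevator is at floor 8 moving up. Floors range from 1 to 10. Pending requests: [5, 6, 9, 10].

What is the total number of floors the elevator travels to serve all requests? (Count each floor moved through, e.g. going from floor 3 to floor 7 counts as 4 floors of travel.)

Answer: 7

Derivation:
Start at floor 8 moving up, LOOK stop order: [9, 10, 6, 5]
  8 → 9: |9-8| = 1, total = 1
  9 → 10: |10-9| = 1, total = 2
  10 → 6: |6-10| = 4, total = 6
  6 → 5: |5-6| = 1, total = 7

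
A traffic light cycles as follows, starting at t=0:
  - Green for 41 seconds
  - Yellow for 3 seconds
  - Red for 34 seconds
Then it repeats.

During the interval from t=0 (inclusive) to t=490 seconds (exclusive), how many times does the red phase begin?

Cycle = 41+3+34 = 78s
red phase starts at t = k*78 + 44 for k=0,1,2,...
Need k*78+44 < 490 → k < 5.718
k ∈ {0, ..., 5} → 6 starts

Answer: 6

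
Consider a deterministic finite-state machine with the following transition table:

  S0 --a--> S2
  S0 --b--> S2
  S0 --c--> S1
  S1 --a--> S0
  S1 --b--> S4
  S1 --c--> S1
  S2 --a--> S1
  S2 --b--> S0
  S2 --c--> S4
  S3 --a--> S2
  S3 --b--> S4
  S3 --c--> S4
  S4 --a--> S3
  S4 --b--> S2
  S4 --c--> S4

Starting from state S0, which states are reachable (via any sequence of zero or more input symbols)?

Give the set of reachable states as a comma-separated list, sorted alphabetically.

BFS from S0:
  visit S0: S0--a-->S2 (new), S0--b-->S2 (seen), S0--c-->S1 (new)
  visit S2: S2--a-->S1 (seen), S2--b-->S0 (seen), S2--c-->S4 (new)
  visit S1: S1--a-->S0 (seen), S1--b-->S4 (seen), S1--c-->S1 (seen)
  visit S4: S4--a-->S3 (new), S4--b-->S2 (seen), S4--c-->S4 (seen)
  visit S3: S3--a-->S2 (seen), S3--b-->S4 (seen), S3--c-->S4 (seen)

Answer: S0, S1, S2, S3, S4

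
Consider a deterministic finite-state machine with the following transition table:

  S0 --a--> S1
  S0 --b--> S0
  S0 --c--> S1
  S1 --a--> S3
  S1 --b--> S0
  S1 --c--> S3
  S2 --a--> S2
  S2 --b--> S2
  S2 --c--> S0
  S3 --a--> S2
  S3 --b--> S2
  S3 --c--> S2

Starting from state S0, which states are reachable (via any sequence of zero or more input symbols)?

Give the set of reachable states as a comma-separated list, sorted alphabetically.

BFS from S0:
  visit S0: S0--a-->S1 (new), S0--b-->S0 (seen), S0--c-->S1 (seen)
  visit S1: S1--a-->S3 (new), S1--b-->S0 (seen), S1--c-->S3 (seen)
  visit S3: S3--a-->S2 (new), S3--b-->S2 (seen), S3--c-->S2 (seen)
  visit S2: S2--a-->S2 (seen), S2--b-->S2 (seen), S2--c-->S0 (seen)

Answer: S0, S1, S2, S3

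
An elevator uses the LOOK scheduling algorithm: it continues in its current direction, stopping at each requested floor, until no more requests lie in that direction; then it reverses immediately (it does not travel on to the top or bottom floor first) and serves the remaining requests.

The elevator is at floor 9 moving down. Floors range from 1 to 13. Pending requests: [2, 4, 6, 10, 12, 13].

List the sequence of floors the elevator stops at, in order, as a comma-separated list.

Current: 9, moving DOWN
Serve below first (descending): [6, 4, 2]
Then reverse, serve above (ascending): [10, 12, 13]

Answer: 6, 4, 2, 10, 12, 13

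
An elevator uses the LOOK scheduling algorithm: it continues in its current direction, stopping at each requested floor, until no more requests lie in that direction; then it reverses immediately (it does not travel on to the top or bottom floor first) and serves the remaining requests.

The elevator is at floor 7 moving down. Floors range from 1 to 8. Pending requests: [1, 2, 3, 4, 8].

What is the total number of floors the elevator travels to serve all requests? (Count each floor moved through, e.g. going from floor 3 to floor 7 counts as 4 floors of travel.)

Start at floor 7 moving down, LOOK stop order: [4, 3, 2, 1, 8]
  7 → 4: |4-7| = 3, total = 3
  4 → 3: |3-4| = 1, total = 4
  3 → 2: |2-3| = 1, total = 5
  2 → 1: |1-2| = 1, total = 6
  1 → 8: |8-1| = 7, total = 13

Answer: 13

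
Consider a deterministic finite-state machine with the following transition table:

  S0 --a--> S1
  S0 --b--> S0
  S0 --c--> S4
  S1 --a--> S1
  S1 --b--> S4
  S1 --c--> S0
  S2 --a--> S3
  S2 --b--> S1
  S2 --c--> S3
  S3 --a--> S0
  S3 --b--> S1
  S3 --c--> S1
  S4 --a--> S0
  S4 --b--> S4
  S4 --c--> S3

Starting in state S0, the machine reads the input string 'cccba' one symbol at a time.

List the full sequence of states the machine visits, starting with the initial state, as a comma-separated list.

Answer: S0, S4, S3, S1, S4, S0

Derivation:
Start: S0
  read 'c': S0 --c--> S4
  read 'c': S4 --c--> S3
  read 'c': S3 --c--> S1
  read 'b': S1 --b--> S4
  read 'a': S4 --a--> S0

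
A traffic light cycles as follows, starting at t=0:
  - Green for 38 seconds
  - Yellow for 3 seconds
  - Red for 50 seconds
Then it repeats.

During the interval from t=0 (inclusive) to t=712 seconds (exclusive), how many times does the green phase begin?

Cycle = 38+3+50 = 91s
green phase starts at t = k*91 + 0 for k=0,1,2,...
Need k*91+0 < 712 → k < 7.824
k ∈ {0, ..., 7} → 8 starts

Answer: 8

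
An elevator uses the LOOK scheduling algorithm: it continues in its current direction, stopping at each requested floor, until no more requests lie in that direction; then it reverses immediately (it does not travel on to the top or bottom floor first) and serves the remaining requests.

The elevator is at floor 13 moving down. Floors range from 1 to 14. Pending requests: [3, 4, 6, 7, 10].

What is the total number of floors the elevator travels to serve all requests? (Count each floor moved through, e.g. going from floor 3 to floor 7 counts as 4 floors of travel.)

Start at floor 13 moving down, LOOK stop order: [10, 7, 6, 4, 3]
  13 → 10: |10-13| = 3, total = 3
  10 → 7: |7-10| = 3, total = 6
  7 → 6: |6-7| = 1, total = 7
  6 → 4: |4-6| = 2, total = 9
  4 → 3: |3-4| = 1, total = 10

Answer: 10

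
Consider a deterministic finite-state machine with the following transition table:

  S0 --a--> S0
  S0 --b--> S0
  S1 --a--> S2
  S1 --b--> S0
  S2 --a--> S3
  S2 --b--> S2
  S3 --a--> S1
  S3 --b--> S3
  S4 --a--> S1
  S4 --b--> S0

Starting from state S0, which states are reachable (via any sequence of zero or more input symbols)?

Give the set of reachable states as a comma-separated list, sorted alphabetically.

BFS from S0:
  visit S0: S0--a-->S0 (seen), S0--b-->S0 (seen)

Answer: S0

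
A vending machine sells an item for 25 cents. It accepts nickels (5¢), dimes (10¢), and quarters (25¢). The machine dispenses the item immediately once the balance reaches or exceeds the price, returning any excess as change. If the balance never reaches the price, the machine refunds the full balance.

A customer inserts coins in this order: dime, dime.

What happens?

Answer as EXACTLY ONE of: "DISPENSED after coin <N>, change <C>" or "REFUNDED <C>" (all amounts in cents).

Answer: REFUNDED 20

Derivation:
Price: 25¢
Coin 1 (dime, 10¢): balance = 10¢
Coin 2 (dime, 10¢): balance = 20¢
All coins inserted, balance 20¢ < price 25¢ → REFUND 20¢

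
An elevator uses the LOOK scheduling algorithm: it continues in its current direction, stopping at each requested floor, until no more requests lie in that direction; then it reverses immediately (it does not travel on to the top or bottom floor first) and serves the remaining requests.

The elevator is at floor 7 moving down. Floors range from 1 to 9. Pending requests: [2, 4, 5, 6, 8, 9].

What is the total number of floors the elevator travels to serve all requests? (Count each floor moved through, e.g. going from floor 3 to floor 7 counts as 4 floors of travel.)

Answer: 12

Derivation:
Start at floor 7 moving down, LOOK stop order: [6, 5, 4, 2, 8, 9]
  7 → 6: |6-7| = 1, total = 1
  6 → 5: |5-6| = 1, total = 2
  5 → 4: |4-5| = 1, total = 3
  4 → 2: |2-4| = 2, total = 5
  2 → 8: |8-2| = 6, total = 11
  8 → 9: |9-8| = 1, total = 12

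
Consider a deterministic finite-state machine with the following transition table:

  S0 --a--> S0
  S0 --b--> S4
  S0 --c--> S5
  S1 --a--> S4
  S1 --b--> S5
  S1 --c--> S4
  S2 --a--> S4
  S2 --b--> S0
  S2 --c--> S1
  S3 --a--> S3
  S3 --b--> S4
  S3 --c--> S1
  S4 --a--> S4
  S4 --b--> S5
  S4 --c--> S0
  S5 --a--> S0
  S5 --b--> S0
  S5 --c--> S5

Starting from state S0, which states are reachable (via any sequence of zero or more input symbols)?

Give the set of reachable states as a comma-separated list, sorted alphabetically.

BFS from S0:
  visit S0: S0--a-->S0 (seen), S0--b-->S4 (new), S0--c-->S5 (new)
  visit S4: S4--a-->S4 (seen), S4--b-->S5 (seen), S4--c-->S0 (seen)
  visit S5: S5--a-->S0 (seen), S5--b-->S0 (seen), S5--c-->S5 (seen)

Answer: S0, S4, S5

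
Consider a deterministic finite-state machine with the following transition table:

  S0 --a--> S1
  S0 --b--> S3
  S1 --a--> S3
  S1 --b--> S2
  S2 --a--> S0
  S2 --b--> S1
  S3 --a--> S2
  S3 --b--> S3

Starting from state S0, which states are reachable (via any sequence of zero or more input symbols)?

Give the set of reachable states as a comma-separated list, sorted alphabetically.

Answer: S0, S1, S2, S3

Derivation:
BFS from S0:
  visit S0: S0--a-->S1 (new), S0--b-->S3 (new)
  visit S1: S1--a-->S3 (seen), S1--b-->S2 (new)
  visit S3: S3--a-->S2 (seen), S3--b-->S3 (seen)
  visit S2: S2--a-->S0 (seen), S2--b-->S1 (seen)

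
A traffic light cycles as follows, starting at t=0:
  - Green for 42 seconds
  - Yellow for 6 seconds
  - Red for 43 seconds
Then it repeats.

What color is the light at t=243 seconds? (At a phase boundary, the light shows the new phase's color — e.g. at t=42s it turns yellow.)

Answer: red

Derivation:
Cycle length = 42 + 6 + 43 = 91s
t = 243, phase_t = 243 mod 91 = 61
61 >= 48 → RED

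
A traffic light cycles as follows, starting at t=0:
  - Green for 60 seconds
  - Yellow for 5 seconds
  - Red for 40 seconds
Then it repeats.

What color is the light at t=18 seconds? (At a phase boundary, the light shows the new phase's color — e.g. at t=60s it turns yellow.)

Answer: green

Derivation:
Cycle length = 60 + 5 + 40 = 105s
t = 18, phase_t = 18 mod 105 = 18
18 < 60 (green end) → GREEN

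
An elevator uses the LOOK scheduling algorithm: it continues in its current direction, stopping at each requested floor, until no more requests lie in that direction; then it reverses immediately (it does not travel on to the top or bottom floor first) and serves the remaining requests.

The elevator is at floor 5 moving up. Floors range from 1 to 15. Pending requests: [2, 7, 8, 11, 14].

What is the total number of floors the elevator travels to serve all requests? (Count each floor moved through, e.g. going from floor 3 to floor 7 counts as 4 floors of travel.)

Answer: 21

Derivation:
Start at floor 5 moving up, LOOK stop order: [7, 8, 11, 14, 2]
  5 → 7: |7-5| = 2, total = 2
  7 → 8: |8-7| = 1, total = 3
  8 → 11: |11-8| = 3, total = 6
  11 → 14: |14-11| = 3, total = 9
  14 → 2: |2-14| = 12, total = 21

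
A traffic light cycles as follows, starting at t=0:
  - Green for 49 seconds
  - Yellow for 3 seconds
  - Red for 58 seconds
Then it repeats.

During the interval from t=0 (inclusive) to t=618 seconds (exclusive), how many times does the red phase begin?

Cycle = 49+3+58 = 110s
red phase starts at t = k*110 + 52 for k=0,1,2,...
Need k*110+52 < 618 → k < 5.145
k ∈ {0, ..., 5} → 6 starts

Answer: 6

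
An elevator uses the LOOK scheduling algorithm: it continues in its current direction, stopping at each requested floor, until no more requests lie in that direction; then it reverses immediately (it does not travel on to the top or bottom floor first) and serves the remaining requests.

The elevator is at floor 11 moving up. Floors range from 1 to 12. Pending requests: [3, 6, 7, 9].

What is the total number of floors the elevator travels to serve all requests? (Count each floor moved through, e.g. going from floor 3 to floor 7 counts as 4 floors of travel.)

Start at floor 11 moving up, LOOK stop order: [9, 7, 6, 3]
  11 → 9: |9-11| = 2, total = 2
  9 → 7: |7-9| = 2, total = 4
  7 → 6: |6-7| = 1, total = 5
  6 → 3: |3-6| = 3, total = 8

Answer: 8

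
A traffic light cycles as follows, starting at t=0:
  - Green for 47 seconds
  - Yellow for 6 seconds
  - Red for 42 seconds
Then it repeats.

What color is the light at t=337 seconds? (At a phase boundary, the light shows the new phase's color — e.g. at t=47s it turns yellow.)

Answer: yellow

Derivation:
Cycle length = 47 + 6 + 42 = 95s
t = 337, phase_t = 337 mod 95 = 52
47 <= 52 < 53 (yellow end) → YELLOW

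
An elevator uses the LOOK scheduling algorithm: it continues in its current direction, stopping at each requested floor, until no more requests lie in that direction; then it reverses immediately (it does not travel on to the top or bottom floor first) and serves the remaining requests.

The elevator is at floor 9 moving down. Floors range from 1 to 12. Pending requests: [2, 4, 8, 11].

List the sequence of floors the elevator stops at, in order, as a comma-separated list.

Current: 9, moving DOWN
Serve below first (descending): [8, 4, 2]
Then reverse, serve above (ascending): [11]

Answer: 8, 4, 2, 11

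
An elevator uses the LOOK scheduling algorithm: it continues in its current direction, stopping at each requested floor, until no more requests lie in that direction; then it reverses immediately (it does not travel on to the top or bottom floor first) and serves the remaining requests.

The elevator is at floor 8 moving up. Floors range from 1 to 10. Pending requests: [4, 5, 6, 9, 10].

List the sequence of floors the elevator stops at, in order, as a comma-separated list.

Current: 8, moving UP
Serve above first (ascending): [9, 10]
Then reverse, serve below (descending): [6, 5, 4]

Answer: 9, 10, 6, 5, 4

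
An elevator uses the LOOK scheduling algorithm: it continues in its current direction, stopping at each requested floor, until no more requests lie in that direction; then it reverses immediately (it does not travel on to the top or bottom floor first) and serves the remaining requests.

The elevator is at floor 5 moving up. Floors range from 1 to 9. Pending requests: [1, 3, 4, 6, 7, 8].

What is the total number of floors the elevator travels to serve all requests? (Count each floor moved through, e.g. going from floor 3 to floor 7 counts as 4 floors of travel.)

Answer: 10

Derivation:
Start at floor 5 moving up, LOOK stop order: [6, 7, 8, 4, 3, 1]
  5 → 6: |6-5| = 1, total = 1
  6 → 7: |7-6| = 1, total = 2
  7 → 8: |8-7| = 1, total = 3
  8 → 4: |4-8| = 4, total = 7
  4 → 3: |3-4| = 1, total = 8
  3 → 1: |1-3| = 2, total = 10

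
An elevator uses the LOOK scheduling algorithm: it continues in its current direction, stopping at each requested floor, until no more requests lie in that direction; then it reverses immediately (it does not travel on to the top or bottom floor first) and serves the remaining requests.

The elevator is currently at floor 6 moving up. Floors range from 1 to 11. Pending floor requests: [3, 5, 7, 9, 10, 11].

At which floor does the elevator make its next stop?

Answer: 7

Derivation:
Current floor: 6, direction: up
Requests above: [7, 9, 10, 11]
Requests below: [3, 5]
Moving up and requests lie above → nearest above is min([7, 9, 10, 11]) = 7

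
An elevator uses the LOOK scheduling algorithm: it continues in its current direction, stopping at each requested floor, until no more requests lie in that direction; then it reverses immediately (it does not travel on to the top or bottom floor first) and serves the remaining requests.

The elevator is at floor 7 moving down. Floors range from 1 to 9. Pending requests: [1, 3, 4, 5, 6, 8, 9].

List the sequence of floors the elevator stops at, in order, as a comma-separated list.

Answer: 6, 5, 4, 3, 1, 8, 9

Derivation:
Current: 7, moving DOWN
Serve below first (descending): [6, 5, 4, 3, 1]
Then reverse, serve above (ascending): [8, 9]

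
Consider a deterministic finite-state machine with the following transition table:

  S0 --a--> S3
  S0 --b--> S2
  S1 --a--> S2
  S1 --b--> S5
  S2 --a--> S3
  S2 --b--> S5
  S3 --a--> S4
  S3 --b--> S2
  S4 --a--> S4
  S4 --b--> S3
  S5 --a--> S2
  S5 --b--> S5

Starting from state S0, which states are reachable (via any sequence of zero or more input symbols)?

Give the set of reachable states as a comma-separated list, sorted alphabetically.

BFS from S0:
  visit S0: S0--a-->S3 (new), S0--b-->S2 (new)
  visit S3: S3--a-->S4 (new), S3--b-->S2 (seen)
  visit S2: S2--a-->S3 (seen), S2--b-->S5 (new)
  visit S4: S4--a-->S4 (seen), S4--b-->S3 (seen)
  visit S5: S5--a-->S2 (seen), S5--b-->S5 (seen)

Answer: S0, S2, S3, S4, S5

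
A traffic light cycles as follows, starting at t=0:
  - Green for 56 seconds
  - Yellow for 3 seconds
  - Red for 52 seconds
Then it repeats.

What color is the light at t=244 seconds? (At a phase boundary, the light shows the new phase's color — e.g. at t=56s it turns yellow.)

Cycle length = 56 + 3 + 52 = 111s
t = 244, phase_t = 244 mod 111 = 22
22 < 56 (green end) → GREEN

Answer: green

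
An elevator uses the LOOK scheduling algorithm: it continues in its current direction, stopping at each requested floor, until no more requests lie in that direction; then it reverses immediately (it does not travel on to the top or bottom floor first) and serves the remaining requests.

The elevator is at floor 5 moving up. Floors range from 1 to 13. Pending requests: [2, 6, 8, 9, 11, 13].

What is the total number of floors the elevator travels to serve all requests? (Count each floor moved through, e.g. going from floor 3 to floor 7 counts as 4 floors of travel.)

Start at floor 5 moving up, LOOK stop order: [6, 8, 9, 11, 13, 2]
  5 → 6: |6-5| = 1, total = 1
  6 → 8: |8-6| = 2, total = 3
  8 → 9: |9-8| = 1, total = 4
  9 → 11: |11-9| = 2, total = 6
  11 → 13: |13-11| = 2, total = 8
  13 → 2: |2-13| = 11, total = 19

Answer: 19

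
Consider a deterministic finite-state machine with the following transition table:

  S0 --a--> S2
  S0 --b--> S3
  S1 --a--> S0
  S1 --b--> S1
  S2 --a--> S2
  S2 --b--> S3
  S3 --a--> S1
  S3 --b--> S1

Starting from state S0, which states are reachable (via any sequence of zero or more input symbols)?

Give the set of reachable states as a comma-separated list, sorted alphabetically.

BFS from S0:
  visit S0: S0--a-->S2 (new), S0--b-->S3 (new)
  visit S2: S2--a-->S2 (seen), S2--b-->S3 (seen)
  visit S3: S3--a-->S1 (new), S3--b-->S1 (seen)
  visit S1: S1--a-->S0 (seen), S1--b-->S1 (seen)

Answer: S0, S1, S2, S3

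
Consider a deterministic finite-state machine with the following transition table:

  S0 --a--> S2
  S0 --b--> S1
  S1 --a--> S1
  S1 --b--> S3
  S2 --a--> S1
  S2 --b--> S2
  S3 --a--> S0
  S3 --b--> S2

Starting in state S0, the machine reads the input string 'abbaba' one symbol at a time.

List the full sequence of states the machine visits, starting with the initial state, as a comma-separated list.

Start: S0
  read 'a': S0 --a--> S2
  read 'b': S2 --b--> S2
  read 'b': S2 --b--> S2
  read 'a': S2 --a--> S1
  read 'b': S1 --b--> S3
  read 'a': S3 --a--> S0

Answer: S0, S2, S2, S2, S1, S3, S0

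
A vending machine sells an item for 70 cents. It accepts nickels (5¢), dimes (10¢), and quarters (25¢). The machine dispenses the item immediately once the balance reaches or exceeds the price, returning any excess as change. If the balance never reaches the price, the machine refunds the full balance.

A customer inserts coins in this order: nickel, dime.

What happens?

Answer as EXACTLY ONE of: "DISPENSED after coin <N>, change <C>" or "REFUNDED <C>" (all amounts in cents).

Price: 70¢
Coin 1 (nickel, 5¢): balance = 5¢
Coin 2 (dime, 10¢): balance = 15¢
All coins inserted, balance 15¢ < price 70¢ → REFUND 15¢

Answer: REFUNDED 15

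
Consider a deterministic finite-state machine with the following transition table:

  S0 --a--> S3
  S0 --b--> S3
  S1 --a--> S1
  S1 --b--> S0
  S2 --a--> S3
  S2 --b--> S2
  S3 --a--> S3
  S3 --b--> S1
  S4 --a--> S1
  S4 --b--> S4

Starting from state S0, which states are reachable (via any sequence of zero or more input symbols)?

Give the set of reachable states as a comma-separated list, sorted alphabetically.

Answer: S0, S1, S3

Derivation:
BFS from S0:
  visit S0: S0--a-->S3 (new), S0--b-->S3 (seen)
  visit S3: S3--a-->S3 (seen), S3--b-->S1 (new)
  visit S1: S1--a-->S1 (seen), S1--b-->S0 (seen)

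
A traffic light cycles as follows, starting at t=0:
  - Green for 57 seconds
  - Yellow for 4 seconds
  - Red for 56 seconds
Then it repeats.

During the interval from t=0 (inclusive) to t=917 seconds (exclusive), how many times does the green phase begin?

Cycle = 57+4+56 = 117s
green phase starts at t = k*117 + 0 for k=0,1,2,...
Need k*117+0 < 917 → k < 7.838
k ∈ {0, ..., 7} → 8 starts

Answer: 8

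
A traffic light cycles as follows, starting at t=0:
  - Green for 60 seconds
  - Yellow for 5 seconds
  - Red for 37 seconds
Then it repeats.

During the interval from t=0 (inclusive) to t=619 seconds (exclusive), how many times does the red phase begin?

Answer: 6

Derivation:
Cycle = 60+5+37 = 102s
red phase starts at t = k*102 + 65 for k=0,1,2,...
Need k*102+65 < 619 → k < 5.431
k ∈ {0, ..., 5} → 6 starts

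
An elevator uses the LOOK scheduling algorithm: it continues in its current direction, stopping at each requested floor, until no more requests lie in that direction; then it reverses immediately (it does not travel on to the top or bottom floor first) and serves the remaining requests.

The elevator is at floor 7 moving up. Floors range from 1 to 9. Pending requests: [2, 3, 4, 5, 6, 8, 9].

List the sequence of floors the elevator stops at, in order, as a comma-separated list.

Current: 7, moving UP
Serve above first (ascending): [8, 9]
Then reverse, serve below (descending): [6, 5, 4, 3, 2]

Answer: 8, 9, 6, 5, 4, 3, 2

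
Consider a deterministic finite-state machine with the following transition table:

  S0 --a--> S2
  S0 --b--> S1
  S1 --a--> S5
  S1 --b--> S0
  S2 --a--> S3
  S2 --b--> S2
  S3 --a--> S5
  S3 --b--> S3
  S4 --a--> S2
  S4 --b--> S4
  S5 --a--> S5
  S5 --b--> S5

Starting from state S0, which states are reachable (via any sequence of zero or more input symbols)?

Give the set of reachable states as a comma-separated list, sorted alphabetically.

BFS from S0:
  visit S0: S0--a-->S2 (new), S0--b-->S1 (new)
  visit S2: S2--a-->S3 (new), S2--b-->S2 (seen)
  visit S1: S1--a-->S5 (new), S1--b-->S0 (seen)
  visit S3: S3--a-->S5 (seen), S3--b-->S3 (seen)
  visit S5: S5--a-->S5 (seen), S5--b-->S5 (seen)

Answer: S0, S1, S2, S3, S5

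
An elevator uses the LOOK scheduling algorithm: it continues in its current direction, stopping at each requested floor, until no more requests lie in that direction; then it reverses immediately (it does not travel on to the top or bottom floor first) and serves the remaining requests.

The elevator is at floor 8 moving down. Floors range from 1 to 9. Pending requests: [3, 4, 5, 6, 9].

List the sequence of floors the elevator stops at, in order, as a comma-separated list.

Answer: 6, 5, 4, 3, 9

Derivation:
Current: 8, moving DOWN
Serve below first (descending): [6, 5, 4, 3]
Then reverse, serve above (ascending): [9]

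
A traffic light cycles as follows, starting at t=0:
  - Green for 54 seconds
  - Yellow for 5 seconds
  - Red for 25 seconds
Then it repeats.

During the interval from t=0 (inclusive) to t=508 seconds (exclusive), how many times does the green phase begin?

Cycle = 54+5+25 = 84s
green phase starts at t = k*84 + 0 for k=0,1,2,...
Need k*84+0 < 508 → k < 6.048
k ∈ {0, ..., 6} → 7 starts

Answer: 7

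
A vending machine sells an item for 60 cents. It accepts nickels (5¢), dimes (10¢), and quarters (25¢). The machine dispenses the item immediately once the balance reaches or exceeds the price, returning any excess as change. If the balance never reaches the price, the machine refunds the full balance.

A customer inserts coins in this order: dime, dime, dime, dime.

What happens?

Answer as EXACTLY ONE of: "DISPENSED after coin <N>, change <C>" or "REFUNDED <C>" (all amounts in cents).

Price: 60¢
Coin 1 (dime, 10¢): balance = 10¢
Coin 2 (dime, 10¢): balance = 20¢
Coin 3 (dime, 10¢): balance = 30¢
Coin 4 (dime, 10¢): balance = 40¢
All coins inserted, balance 40¢ < price 60¢ → REFUND 40¢

Answer: REFUNDED 40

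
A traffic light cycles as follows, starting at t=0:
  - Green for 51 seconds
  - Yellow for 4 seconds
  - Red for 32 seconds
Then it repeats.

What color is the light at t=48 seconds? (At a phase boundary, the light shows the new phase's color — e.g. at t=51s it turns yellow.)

Cycle length = 51 + 4 + 32 = 87s
t = 48, phase_t = 48 mod 87 = 48
48 < 51 (green end) → GREEN

Answer: green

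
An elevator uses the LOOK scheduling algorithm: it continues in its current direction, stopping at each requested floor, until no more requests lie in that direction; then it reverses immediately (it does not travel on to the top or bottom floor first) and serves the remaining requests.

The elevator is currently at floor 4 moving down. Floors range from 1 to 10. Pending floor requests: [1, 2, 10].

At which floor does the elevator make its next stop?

Current floor: 4, direction: down
Requests above: [10]
Requests below: [1, 2]
Moving down and requests lie below → nearest below is max([1, 2]) = 2

Answer: 2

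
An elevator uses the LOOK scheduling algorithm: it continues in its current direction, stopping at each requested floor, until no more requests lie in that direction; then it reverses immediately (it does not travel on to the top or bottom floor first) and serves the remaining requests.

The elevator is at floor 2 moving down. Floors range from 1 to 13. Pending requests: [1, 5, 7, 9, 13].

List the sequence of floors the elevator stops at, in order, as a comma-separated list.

Current: 2, moving DOWN
Serve below first (descending): [1]
Then reverse, serve above (ascending): [5, 7, 9, 13]

Answer: 1, 5, 7, 9, 13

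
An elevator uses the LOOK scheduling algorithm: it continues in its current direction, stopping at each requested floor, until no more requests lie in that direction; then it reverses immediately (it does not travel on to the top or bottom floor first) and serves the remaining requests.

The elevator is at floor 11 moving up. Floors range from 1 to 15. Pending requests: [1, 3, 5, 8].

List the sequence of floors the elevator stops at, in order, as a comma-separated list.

Answer: 8, 5, 3, 1

Derivation:
Current: 11, moving UP
Serve above first (ascending): []
Then reverse, serve below (descending): [8, 5, 3, 1]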